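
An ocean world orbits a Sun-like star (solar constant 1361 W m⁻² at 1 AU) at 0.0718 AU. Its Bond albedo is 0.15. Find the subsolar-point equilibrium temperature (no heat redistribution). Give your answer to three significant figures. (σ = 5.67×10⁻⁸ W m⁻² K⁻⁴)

T_ss ≈ 1410 K

Flux at 0.0718 AU: S = 1361/0.0718² = 2.64×10⁵ W m⁻².
At the subsolar point the surface absorbs S(1−A) and emits σT⁴ per unit area — no factor of 4, since only the local patch is in balance.
T = [2.64×10⁵ × 0.85 / 5.67×10⁻⁸]^(1/4) = (3.96×10¹²)^(1/4) = 1410 K.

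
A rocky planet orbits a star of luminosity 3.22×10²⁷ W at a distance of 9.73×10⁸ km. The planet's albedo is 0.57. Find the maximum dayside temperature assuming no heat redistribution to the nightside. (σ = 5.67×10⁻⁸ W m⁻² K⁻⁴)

T_ss ≈ 213 K

d = 9.73×10⁸ km = 9.73×10¹¹ m.
Flux: S = L/(4πd²) = 3.22×10²⁷/(4π×(9.73×10¹¹)²) = 271 W m⁻².
With no redistribution each surface element balances locally: S(1−A) = σT⁴.
T = [271 × 0.43 / 5.67×10⁻⁸]^(1/4) = (2.05×10⁹)^(1/4) = 213 K.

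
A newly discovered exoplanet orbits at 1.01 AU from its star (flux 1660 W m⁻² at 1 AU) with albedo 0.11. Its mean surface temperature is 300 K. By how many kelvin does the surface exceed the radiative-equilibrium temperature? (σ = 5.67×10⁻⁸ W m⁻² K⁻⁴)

ΔT ≈ 17.3 K

S = 1660/1.01² = 1627 W m⁻².
T_eq = [S(1−A)/(4σ)]^(1/4) = [1627×0.89/(4×5.67×10⁻⁸)]^(1/4) = 282.7 K.
ΔT = T_surf − T_eq = 300 − 282.7.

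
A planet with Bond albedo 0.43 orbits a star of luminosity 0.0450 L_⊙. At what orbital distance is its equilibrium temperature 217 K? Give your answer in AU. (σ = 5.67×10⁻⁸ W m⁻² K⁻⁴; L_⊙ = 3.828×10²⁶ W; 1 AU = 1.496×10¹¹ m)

d ≈ 0.263 AU

L = 0.0450 × 3.828×10²⁶ = 1.72×10²⁵ W.
From T_eq⁴ = L(1−A)/(16πσd²): d = √[L(1−A)/(16πσT_eq⁴)].
d = √[1.72×10²⁵ × 0.57 / (16π × 5.67×10⁻⁸ × (217)⁴)] = 3.94×10¹⁰ m = 0.263 AU.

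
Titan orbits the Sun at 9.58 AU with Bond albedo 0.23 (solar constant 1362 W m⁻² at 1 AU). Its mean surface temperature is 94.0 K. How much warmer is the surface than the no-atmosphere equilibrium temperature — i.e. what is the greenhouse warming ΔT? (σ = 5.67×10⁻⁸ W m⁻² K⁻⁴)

S = 1362/9.58² = 14.84 W m⁻².
T_eq = [S(1−A)/(4σ)]^(1/4) = [14.84×0.77/(4×5.67×10⁻⁸)]^(1/4) = 84.3 K.
ΔT = T_surf − T_eq = 94 − 84.3.

ΔT ≈ 9.7 K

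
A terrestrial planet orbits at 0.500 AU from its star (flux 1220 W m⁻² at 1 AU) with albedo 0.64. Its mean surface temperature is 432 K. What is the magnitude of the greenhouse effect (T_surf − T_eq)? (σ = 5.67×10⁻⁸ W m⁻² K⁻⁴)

ΔT ≈ 135.3 K

S = 1220/0.500² = 4880 W m⁻².
T_eq = [S(1−A)/(4σ)]^(1/4) = [4880×0.36/(4×5.67×10⁻⁸)]^(1/4) = 296.7 K.
ΔT = T_surf − T_eq = 432 − 296.7.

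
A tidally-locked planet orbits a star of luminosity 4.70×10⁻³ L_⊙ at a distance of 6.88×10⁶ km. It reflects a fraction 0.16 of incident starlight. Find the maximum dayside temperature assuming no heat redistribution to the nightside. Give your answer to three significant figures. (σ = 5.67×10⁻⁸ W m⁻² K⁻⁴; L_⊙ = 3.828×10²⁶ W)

d = 6.88×10⁶ km = 6.88×10⁹ m.
L = 4.70×10⁻³ × 3.828×10²⁶ = 1.80×10²⁴ W.
Flux: S = L/(4πd²) = 1.80×10²⁴/(4π×(6.88×10⁹)²) = 3020 W m⁻².
With no redistribution each surface element balances locally: S(1−A) = σT⁴.
T = [3020 × 0.84 / 5.67×10⁻⁸]^(1/4) = (4.48×10¹⁰)^(1/4) = 460 K.

T_ss ≈ 460 K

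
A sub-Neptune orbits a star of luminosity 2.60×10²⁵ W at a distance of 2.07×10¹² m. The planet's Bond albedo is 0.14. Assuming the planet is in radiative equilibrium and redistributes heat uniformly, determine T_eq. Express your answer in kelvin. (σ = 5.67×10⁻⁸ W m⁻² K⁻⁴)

Flux: S = L/(4πd²) = 2.60×10²⁵/(4π×(2.07×10¹²)²) = 0.483 W m⁻².
Energy balance: absorbed = emitted ⇒ πR²·S(1−A) = 4πR²·σT_eq⁴, so T_eq⁴ = S(1−A)/(4σ).
T_eq = [0.483 × 0.86 / (4 × 5.67×10⁻⁸)]^(1/4) = (1.83×10⁶)^(1/4) = 36.8 K.

T_eq ≈ 36.8 K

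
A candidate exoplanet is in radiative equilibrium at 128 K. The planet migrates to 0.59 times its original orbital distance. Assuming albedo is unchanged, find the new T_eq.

T_eq ∝ L^(1/4) · d^(−1/2).
T′ = 128 / 0.59^(1/2) = 167 K.

T_eq ≈ 167 K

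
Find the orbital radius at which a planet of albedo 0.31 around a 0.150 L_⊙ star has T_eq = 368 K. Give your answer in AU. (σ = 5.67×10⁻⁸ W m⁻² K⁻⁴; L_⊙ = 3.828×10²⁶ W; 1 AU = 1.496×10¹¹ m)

d ≈ 0.184 AU

L = 0.150 × 3.828×10²⁶ = 5.74×10²⁵ W.
From T_eq⁴ = L(1−A)/(16πσd²): d = √[L(1−A)/(16πσT_eq⁴)].
d = √[5.74×10²⁵ × 0.69 / (16π × 5.67×10⁻⁸ × (368)⁴)] = 2.75×10¹⁰ m = 0.184 AU.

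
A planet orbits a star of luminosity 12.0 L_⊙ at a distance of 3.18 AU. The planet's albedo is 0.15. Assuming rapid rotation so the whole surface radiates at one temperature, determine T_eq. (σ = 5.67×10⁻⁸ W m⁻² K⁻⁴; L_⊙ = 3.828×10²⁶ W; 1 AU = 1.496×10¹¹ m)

d = 3.18 AU = 4.76×10¹¹ m.
L = 12.0 × 3.828×10²⁶ = 4.59×10²⁷ W.
Flux: S = L/(4πd²) = 4.59×10²⁷/(4π×(4.76×10¹¹)²) = 1620 W m⁻².
Energy balance: absorbed = emitted ⇒ πR²·S(1−A) = 4πR²·σT_eq⁴, so T_eq⁴ = S(1−A)/(4σ).
T_eq = [1620 × 0.85 / (4 × 5.67×10⁻⁸)]^(1/4) = (6.05×10⁹)^(1/4) = 279 K.

T_eq ≈ 279 K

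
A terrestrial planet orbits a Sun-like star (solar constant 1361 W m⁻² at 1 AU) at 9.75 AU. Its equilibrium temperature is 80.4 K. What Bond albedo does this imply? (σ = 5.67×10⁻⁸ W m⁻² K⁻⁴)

A ≈ 0.34

Flux at 9.75 AU: S = 1361/9.75² = 14.3 W m⁻².
From T_eq⁴ = S(1−A)/(4σ): 1−A = 4σT_eq⁴/S.
1−A = 4 × 5.67×10⁻⁸ × (80.4)⁴ / 14.3 = 0.662.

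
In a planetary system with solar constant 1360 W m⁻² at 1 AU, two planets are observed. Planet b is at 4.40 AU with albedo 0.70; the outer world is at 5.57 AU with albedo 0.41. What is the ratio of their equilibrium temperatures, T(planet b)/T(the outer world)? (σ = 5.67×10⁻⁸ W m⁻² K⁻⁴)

T_eq = [S₀(1−A)/(4σd²)]^(1/4), so T ∝ (1−A)^(1/4) / √d.
T₁ = [1360×0.30/(4×5.67×10⁻⁸×4.40²)]^(1/4) = 98.18 K.
T₂ = [1360×0.59/(4×5.67×10⁻⁸×5.57²)]^(1/4) = 103.34 K.

T₁/T₂ ≈ 0.950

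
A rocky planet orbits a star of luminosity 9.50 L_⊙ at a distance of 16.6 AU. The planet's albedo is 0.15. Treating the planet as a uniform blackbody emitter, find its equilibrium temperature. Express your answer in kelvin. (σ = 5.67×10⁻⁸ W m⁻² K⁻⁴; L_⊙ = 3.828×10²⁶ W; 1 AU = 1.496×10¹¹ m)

T_eq ≈ 115 K

d = 16.6 AU = 2.48×10¹² m.
L = 9.50 × 3.828×10²⁶ = 3.64×10²⁷ W.
Flux: S = L/(4πd²) = 3.64×10²⁷/(4π×(2.48×10¹²)²) = 46.9 W m⁻².
Energy balance: absorbed = emitted ⇒ πR²·S(1−A) = 4πR²·σT_eq⁴, so T_eq⁴ = S(1−A)/(4σ).
T_eq = [46.9 × 0.85 / (4 × 5.67×10⁻⁸)]^(1/4) = (1.76×10⁸)^(1/4) = 115 K.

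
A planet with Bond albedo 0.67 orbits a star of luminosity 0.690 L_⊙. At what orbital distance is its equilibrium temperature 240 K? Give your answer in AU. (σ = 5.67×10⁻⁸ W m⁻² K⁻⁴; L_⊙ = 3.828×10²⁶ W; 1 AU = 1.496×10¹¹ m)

d ≈ 0.642 AU

L = 0.690 × 3.828×10²⁶ = 2.64×10²⁶ W.
From T_eq⁴ = L(1−A)/(16πσd²): d = √[L(1−A)/(16πσT_eq⁴)].
d = √[2.64×10²⁶ × 0.33 / (16π × 5.67×10⁻⁸ × (240)⁴)] = 9.60×10¹⁰ m = 0.642 AU.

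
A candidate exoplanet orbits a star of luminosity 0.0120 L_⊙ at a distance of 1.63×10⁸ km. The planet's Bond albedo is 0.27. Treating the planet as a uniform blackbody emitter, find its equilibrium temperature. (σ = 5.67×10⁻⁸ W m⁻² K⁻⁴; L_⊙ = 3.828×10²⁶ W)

d = 1.63×10⁸ km = 1.63×10¹¹ m.
L = 0.0120 × 3.828×10²⁶ = 4.59×10²⁴ W.
Flux: S = L/(4πd²) = 4.59×10²⁴/(4π×(1.63×10¹¹)²) = 13.8 W m⁻².
Energy balance: absorbed = emitted ⇒ πR²·S(1−A) = 4πR²·σT_eq⁴, so T_eq⁴ = S(1−A)/(4σ).
T_eq = [13.8 × 0.73 / (4 × 5.67×10⁻⁸)]^(1/4) = (4.43×10⁷)^(1/4) = 81.6 K.

T_eq ≈ 81.6 K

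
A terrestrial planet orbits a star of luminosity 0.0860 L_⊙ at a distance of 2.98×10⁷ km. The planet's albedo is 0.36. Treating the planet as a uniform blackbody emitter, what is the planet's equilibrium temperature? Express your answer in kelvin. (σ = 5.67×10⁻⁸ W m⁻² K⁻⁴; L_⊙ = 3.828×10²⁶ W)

d = 2.98×10⁷ km = 2.98×10¹⁰ m.
L = 0.0860 × 3.828×10²⁶ = 3.29×10²⁵ W.
Flux: S = L/(4πd²) = 3.29×10²⁵/(4π×(2.98×10¹⁰)²) = 2950 W m⁻².
Energy balance: absorbed = emitted ⇒ πR²·S(1−A) = 4πR²·σT_eq⁴, so T_eq⁴ = S(1−A)/(4σ).
T_eq = [2950 × 0.64 / (4 × 5.67×10⁻⁸)]^(1/4) = (8.32×10⁹)^(1/4) = 302 K.

T_eq ≈ 302 K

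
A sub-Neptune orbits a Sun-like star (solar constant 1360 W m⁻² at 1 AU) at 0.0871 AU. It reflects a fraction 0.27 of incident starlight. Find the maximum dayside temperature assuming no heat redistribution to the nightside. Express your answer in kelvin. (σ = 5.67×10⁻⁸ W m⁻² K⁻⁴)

Flux at 0.0871 AU: S = 1360/0.0871² = 1.79×10⁵ W m⁻².
With no redistribution each surface element balances locally: S(1−A) = σT⁴.
T = [1.79×10⁵ × 0.73 / 5.67×10⁻⁸]^(1/4) = (2.31×10¹²)^(1/4) = 1230 K.

T_ss ≈ 1230 K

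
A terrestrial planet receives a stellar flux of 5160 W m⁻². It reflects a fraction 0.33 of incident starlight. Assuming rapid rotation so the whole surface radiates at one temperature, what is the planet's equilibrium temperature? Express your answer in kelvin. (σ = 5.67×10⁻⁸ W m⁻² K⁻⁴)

T_eq ≈ 351 K

Energy balance: absorbed = emitted ⇒ πR²·S(1−A) = 4πR²·σT_eq⁴, so T_eq⁴ = S(1−A)/(4σ).
T_eq = [5160 × 0.67 / (4 × 5.67×10⁻⁸)]^(1/4) = (1.52×10¹⁰)^(1/4) = 351 K.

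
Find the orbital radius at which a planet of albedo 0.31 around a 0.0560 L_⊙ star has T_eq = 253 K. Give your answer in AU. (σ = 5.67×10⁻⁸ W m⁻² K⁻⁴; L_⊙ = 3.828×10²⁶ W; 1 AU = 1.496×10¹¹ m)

L = 0.0560 × 3.828×10²⁶ = 2.14×10²⁵ W.
From T_eq⁴ = L(1−A)/(16πσd²): d = √[L(1−A)/(16πσT_eq⁴)].
d = √[2.14×10²⁵ × 0.69 / (16π × 5.67×10⁻⁸ × (253)⁴)] = 3.56×10¹⁰ m = 0.238 AU.

d ≈ 0.238 AU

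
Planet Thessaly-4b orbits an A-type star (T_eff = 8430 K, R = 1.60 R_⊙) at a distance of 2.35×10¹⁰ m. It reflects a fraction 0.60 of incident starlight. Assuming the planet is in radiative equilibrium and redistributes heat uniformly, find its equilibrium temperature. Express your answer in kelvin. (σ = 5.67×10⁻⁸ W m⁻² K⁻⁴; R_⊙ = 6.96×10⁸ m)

R_⋆ = 1.60 × 6.96×10⁸ = 1.11×10⁹ m.
L = 4πR_⋆²σT_⋆⁴ = 4π(1.11×10⁹)² × 5.67×10⁻⁸ × (8430)⁴ = 4.46×10²⁷ W.
S = L/(4πd²) = 6.43×10⁵ W m⁻².
Energy balance: absorbed = emitted ⇒ πR²·S(1−A) = 4πR²·σT_eq⁴, so T_eq⁴ = S(1−A)/(4σ).
T_eq = [6.43×10⁵ × 0.40 / (4 × 5.67×10⁻⁸)]^(1/4) = (1.13×10¹²)^(1/4) = 1030 K.

T_eq ≈ 1030 K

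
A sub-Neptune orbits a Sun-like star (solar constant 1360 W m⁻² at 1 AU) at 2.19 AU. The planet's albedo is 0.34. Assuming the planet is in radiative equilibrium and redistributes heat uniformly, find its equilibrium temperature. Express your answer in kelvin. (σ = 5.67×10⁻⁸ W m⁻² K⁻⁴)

Flux at 2.19 AU: S = 1360/2.19² = 284 W m⁻².
Energy balance: absorbed = emitted ⇒ πR²·S(1−A) = 4πR²·σT_eq⁴, so T_eq⁴ = S(1−A)/(4σ).
T_eq = [284 × 0.66 / (4 × 5.67×10⁻⁸)]^(1/4) = (8.25×10⁸)^(1/4) = 169 K.

T_eq ≈ 169 K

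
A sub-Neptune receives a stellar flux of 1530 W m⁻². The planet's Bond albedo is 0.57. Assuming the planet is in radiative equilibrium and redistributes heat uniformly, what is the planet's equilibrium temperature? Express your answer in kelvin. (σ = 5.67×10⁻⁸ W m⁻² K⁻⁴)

Energy balance: absorbed = emitted ⇒ πR²·S(1−A) = 4πR²·σT_eq⁴, so T_eq⁴ = S(1−A)/(4σ).
T_eq = [1530 × 0.43 / (4 × 5.67×10⁻⁸)]^(1/4) = (2.90×10⁹)^(1/4) = 232 K.

T_eq ≈ 232 K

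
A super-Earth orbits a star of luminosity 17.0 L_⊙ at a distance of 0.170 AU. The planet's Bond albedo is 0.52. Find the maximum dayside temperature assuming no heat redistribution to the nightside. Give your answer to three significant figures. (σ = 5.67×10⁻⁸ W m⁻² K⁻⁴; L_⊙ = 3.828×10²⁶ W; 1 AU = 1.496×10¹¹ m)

T_ss ≈ 1610 K

d = 0.170 AU = 2.54×10¹⁰ m.
L = 17.0 × 3.828×10²⁶ = 6.51×10²⁷ W.
Flux: S = L/(4πd²) = 6.51×10²⁷/(4π×(2.54×10¹⁰)²) = 8.01×10⁵ W m⁻².
With no redistribution each surface element balances locally: S(1−A) = σT⁴.
T = [8.01×10⁵ × 0.48 / 5.67×10⁻⁸]^(1/4) = (6.78×10¹²)^(1/4) = 1610 K.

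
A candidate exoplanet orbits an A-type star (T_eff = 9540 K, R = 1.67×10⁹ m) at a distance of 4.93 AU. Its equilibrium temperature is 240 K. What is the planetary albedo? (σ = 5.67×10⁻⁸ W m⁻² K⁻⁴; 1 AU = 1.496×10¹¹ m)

A ≈ 0.69

d = 4.93 AU = 7.38×10¹¹ m.
L = 4πR_⋆²σT_⋆⁴ = 4π(1.67×10⁹)² × 5.67×10⁻⁸ × (9540)⁴ = 1.65×10²⁸ W.
S = L/(4πd²) = 2410 W m⁻².
From T_eq⁴ = S(1−A)/(4σ): 1−A = 4σT_eq⁴/S.
1−A = 4 × 5.67×10⁻⁸ × (240)⁴ / 2410 = 0.312.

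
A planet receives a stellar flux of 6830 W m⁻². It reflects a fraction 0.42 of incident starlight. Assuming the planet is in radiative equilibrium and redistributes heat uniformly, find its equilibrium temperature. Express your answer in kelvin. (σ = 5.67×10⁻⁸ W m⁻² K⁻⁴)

T_eq ≈ 364 K

Energy balance: absorbed = emitted ⇒ πR²·S(1−A) = 4πR²·σT_eq⁴, so T_eq⁴ = S(1−A)/(4σ).
T_eq = [6830 × 0.58 / (4 × 5.67×10⁻⁸)]^(1/4) = (1.75×10¹⁰)^(1/4) = 364 K.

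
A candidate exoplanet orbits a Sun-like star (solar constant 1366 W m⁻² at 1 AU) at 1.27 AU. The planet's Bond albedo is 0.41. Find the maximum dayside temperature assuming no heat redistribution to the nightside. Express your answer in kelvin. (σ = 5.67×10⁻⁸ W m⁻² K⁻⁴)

Flux at 1.27 AU: S = 1366/1.27² = 847 W m⁻².
With no redistribution each surface element balances locally: S(1−A) = σT⁴.
T = [847 × 0.59 / 5.67×10⁻⁸]^(1/4) = (8.81×10⁹)^(1/4) = 306 K.

T_ss ≈ 306 K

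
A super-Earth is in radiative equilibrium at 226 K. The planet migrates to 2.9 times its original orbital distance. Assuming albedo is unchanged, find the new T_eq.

T_eq ∝ L^(1/4) · d^(−1/2).
T′ = 226 / 2.9^(1/2) = 133 K.

T_eq ≈ 133 K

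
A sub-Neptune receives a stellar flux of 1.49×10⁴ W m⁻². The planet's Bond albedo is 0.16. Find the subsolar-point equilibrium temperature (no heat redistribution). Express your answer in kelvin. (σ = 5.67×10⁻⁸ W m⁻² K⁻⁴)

T_ss ≈ 685 K

At the subsolar point the surface absorbs S(1−A) and emits σT⁴ per unit area — no factor of 4, since only the local patch is in balance.
T = [1.49×10⁴ × 0.84 / 5.67×10⁻⁸]^(1/4) = (2.21×10¹¹)^(1/4) = 685 K.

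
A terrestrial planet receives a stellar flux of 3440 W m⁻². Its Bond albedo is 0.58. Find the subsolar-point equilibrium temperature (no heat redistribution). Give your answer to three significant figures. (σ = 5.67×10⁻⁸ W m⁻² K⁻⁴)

At the subsolar point the surface absorbs S(1−A) and emits σT⁴ per unit area — no factor of 4, since only the local patch is in balance.
T = [3440 × 0.42 / 5.67×10⁻⁸]^(1/4) = (2.55×10¹⁰)^(1/4) = 400 K.

T_ss ≈ 400 K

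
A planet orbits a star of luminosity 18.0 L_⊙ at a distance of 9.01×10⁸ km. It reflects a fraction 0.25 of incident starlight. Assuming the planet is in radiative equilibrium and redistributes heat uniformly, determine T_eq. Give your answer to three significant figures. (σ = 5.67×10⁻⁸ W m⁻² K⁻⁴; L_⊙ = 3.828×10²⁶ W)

T_eq ≈ 217 K

d = 9.01×10⁸ km = 9.01×10¹¹ m.
L = 18.0 × 3.828×10²⁶ = 6.89×10²⁷ W.
Flux: S = L/(4πd²) = 6.89×10²⁷/(4π×(9.01×10¹¹)²) = 675 W m⁻².
Energy balance: absorbed = emitted ⇒ πR²·S(1−A) = 4πR²·σT_eq⁴, so T_eq⁴ = S(1−A)/(4σ).
T_eq = [675 × 0.75 / (4 × 5.67×10⁻⁸)]^(1/4) = (2.23×10⁹)^(1/4) = 217 K.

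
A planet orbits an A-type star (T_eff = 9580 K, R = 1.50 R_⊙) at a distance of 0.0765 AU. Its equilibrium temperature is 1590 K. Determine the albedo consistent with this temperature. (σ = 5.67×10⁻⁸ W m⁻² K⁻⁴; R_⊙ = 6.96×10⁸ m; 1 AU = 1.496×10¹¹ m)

R_⋆ = 1.50 × 6.96×10⁸ = 1.04×10⁹ m.
d = 0.0765 AU = 1.14×10¹⁰ m.
L = 4πR_⋆²σT_⋆⁴ = 4π(1.04×10⁹)² × 5.67×10⁻⁸ × (9580)⁴ = 6.54×10²⁷ W.
S = L/(4πd²) = 3.97×10⁶ W m⁻².
From T_eq⁴ = S(1−A)/(4σ): 1−A = 4σT_eq⁴/S.
1−A = 4 × 5.67×10⁻⁸ × (1590)⁴ / 3.97×10⁶ = 0.365.

A ≈ 0.64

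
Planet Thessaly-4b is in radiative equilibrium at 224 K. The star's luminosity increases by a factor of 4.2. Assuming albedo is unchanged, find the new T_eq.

T_eq ∝ L^(1/4) · d^(−1/2).
T′ = 224 × 4.2^(1/4) = 321 K.

T_eq ≈ 321 K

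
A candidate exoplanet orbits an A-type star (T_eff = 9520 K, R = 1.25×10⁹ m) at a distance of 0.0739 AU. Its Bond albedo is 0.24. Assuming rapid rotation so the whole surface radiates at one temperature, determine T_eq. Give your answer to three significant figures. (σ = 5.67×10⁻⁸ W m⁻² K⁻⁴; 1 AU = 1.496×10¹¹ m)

T_eq ≈ 2110 K

d = 0.0739 AU = 1.11×10¹⁰ m.
L = 4πR_⋆²σT_⋆⁴ = 4π(1.25×10⁹)² × 5.67×10⁻⁸ × (9520)⁴ = 9.14×10²⁷ W.
S = L/(4πd²) = 5.95×10⁶ W m⁻².
Energy balance: absorbed = emitted ⇒ πR²·S(1−A) = 4πR²·σT_eq⁴, so T_eq⁴ = S(1−A)/(4σ).
T_eq = [5.95×10⁶ × 0.76 / (4 × 5.67×10⁻⁸)]^(1/4) = (2.00×10¹³)^(1/4) = 2110 K.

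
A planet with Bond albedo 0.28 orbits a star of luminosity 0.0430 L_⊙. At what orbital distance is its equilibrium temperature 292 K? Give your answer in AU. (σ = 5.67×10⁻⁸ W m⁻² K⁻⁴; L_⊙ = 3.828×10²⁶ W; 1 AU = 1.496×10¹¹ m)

L = 0.0430 × 3.828×10²⁶ = 1.65×10²⁵ W.
From T_eq⁴ = L(1−A)/(16πσd²): d = √[L(1−A)/(16πσT_eq⁴)].
d = √[1.65×10²⁵ × 0.72 / (16π × 5.67×10⁻⁸ × (292)⁴)] = 2.39×10¹⁰ m = 0.160 AU.

d ≈ 0.160 AU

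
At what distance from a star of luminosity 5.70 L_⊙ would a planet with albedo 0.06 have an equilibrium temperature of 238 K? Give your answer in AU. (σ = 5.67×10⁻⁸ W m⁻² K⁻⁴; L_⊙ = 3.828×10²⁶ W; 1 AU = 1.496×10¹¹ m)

d ≈ 3.17 AU

L = 5.70 × 3.828×10²⁶ = 2.18×10²⁷ W.
From T_eq⁴ = L(1−A)/(16πσd²): d = √[L(1−A)/(16πσT_eq⁴)].
d = √[2.18×10²⁷ × 0.94 / (16π × 5.67×10⁻⁸ × (238)⁴)] = 4.74×10¹¹ m = 3.17 AU.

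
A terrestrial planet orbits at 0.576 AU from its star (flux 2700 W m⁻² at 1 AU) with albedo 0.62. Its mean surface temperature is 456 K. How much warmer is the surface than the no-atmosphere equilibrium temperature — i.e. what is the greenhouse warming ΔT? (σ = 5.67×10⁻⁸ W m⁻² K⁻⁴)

ΔT ≈ 114.3 K

S = 2700/0.576² = 8138 W m⁻².
T_eq = [S(1−A)/(4σ)]^(1/4) = [8138×0.38/(4×5.67×10⁻⁸)]^(1/4) = 341.7 K.
ΔT = T_surf − T_eq = 456 − 341.7.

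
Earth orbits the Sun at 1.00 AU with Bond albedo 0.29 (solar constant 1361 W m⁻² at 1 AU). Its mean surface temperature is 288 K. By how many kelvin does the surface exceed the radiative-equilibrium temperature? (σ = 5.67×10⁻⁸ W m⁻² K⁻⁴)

ΔT ≈ 32.5 K

S = 1361/1.00² = 1361 W m⁻².
T_eq = [S(1−A)/(4σ)]^(1/4) = [1361×0.71/(4×5.67×10⁻⁸)]^(1/4) = 255.5 K.
ΔT = T_surf − T_eq = 288 − 255.5.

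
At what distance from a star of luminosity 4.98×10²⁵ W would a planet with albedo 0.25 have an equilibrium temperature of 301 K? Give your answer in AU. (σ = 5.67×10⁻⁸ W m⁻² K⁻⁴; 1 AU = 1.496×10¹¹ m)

From T_eq⁴ = L(1−A)/(16πσd²): d = √[L(1−A)/(16πσT_eq⁴)].
d = √[4.98×10²⁵ × 0.75 / (16π × 5.67×10⁻⁸ × (301)⁴)] = 4.00×10¹⁰ m = 0.267 AU.

d ≈ 0.267 AU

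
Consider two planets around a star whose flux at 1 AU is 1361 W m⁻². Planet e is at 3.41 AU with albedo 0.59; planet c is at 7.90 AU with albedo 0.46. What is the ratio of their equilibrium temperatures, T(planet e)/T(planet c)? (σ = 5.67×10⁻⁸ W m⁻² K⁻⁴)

T₁/T₂ ≈ 1.421

T_eq = [S₀(1−A)/(4σd²)]^(1/4), so T ∝ (1−A)^(1/4) / √d.
T₁ = [1361×0.41/(4×5.67×10⁻⁸×3.41²)]^(1/4) = 120.61 K.
T₂ = [1361×0.54/(4×5.67×10⁻⁸×7.90²)]^(1/4) = 84.89 K.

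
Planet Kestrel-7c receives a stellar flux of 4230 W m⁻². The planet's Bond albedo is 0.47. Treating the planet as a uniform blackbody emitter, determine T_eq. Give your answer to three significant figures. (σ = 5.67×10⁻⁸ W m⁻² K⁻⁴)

T_eq ≈ 315 K

Energy balance: absorbed = emitted ⇒ πR²·S(1−A) = 4πR²·σT_eq⁴, so T_eq⁴ = S(1−A)/(4σ).
T_eq = [4230 × 0.53 / (4 × 5.67×10⁻⁸)]^(1/4) = (9.88×10⁹)^(1/4) = 315 K.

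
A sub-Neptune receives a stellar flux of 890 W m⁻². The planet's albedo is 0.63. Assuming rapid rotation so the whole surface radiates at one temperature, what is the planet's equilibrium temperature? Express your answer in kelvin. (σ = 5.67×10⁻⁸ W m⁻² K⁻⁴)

T_eq ≈ 195 K

Energy balance: absorbed = emitted ⇒ πR²·S(1−A) = 4πR²·σT_eq⁴, so T_eq⁴ = S(1−A)/(4σ).
T_eq = [890 × 0.37 / (4 × 5.67×10⁻⁸)]^(1/4) = (1.45×10⁹)^(1/4) = 195 K.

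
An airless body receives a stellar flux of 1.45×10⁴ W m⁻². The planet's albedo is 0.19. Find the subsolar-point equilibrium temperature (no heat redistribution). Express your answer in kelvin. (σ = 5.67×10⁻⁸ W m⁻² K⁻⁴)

T_ss ≈ 675 K

At the subsolar point the surface absorbs S(1−A) and emits σT⁴ per unit area — no factor of 4, since only the local patch is in balance.
T = [1.45×10⁴ × 0.81 / 5.67×10⁻⁸]^(1/4) = (2.07×10¹¹)^(1/4) = 675 K.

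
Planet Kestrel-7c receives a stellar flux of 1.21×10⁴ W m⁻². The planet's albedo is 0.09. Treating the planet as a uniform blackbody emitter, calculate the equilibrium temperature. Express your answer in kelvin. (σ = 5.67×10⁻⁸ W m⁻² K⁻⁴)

Energy balance: absorbed = emitted ⇒ πR²·S(1−A) = 4πR²·σT_eq⁴, so T_eq⁴ = S(1−A)/(4σ).
T_eq = [1.21×10⁴ × 0.91 / (4 × 5.67×10⁻⁸)]^(1/4) = (4.85×10¹⁰)^(1/4) = 469 K.

T_eq ≈ 469 K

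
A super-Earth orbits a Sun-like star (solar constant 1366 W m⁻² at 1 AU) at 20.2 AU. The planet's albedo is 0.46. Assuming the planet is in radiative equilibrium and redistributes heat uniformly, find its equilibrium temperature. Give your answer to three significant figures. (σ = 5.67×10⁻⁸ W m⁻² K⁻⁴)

Flux at 20.2 AU: S = 1366/20.2² = 3.35 W m⁻².
Energy balance: absorbed = emitted ⇒ πR²·S(1−A) = 4πR²·σT_eq⁴, so T_eq⁴ = S(1−A)/(4σ).
T_eq = [3.35 × 0.54 / (4 × 5.67×10⁻⁸)]^(1/4) = (7.97×10⁶)^(1/4) = 53.1 K.

T_eq ≈ 53.1 K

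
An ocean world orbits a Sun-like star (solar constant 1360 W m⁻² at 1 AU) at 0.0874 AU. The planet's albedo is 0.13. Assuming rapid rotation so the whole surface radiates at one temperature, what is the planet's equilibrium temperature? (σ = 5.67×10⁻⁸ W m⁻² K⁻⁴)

Flux at 0.0874 AU: S = 1360/0.0874² = 1.78×10⁵ W m⁻².
Energy balance: absorbed = emitted ⇒ πR²·S(1−A) = 4πR²·σT_eq⁴, so T_eq⁴ = S(1−A)/(4σ).
T_eq = [1.78×10⁵ × 0.87 / (4 × 5.67×10⁻⁸)]^(1/4) = (6.83×10¹¹)^(1/4) = 909 K.

T_eq ≈ 909 K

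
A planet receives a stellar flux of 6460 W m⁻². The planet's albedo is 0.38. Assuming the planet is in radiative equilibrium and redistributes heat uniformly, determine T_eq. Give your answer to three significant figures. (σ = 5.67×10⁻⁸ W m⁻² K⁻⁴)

T_eq ≈ 365 K

Energy balance: absorbed = emitted ⇒ πR²·S(1−A) = 4πR²·σT_eq⁴, so T_eq⁴ = S(1−A)/(4σ).
T_eq = [6460 × 0.62 / (4 × 5.67×10⁻⁸)]^(1/4) = (1.77×10¹⁰)^(1/4) = 365 K.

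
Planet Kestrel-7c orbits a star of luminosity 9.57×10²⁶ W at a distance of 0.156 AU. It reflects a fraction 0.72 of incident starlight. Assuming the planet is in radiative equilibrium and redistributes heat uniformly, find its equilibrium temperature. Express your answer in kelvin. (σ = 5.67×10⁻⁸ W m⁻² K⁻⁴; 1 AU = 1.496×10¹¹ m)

d = 0.156 AU = 2.33×10¹⁰ m.
Flux: S = L/(4πd²) = 9.57×10²⁶/(4π×(2.33×10¹⁰)²) = 1.40×10⁵ W m⁻².
Energy balance: absorbed = emitted ⇒ πR²·S(1−A) = 4πR²·σT_eq⁴, so T_eq⁴ = S(1−A)/(4σ).
T_eq = [1.40×10⁵ × 0.28 / (4 × 5.67×10⁻⁸)]^(1/4) = (1.73×10¹¹)^(1/4) = 645 K.

T_eq ≈ 645 K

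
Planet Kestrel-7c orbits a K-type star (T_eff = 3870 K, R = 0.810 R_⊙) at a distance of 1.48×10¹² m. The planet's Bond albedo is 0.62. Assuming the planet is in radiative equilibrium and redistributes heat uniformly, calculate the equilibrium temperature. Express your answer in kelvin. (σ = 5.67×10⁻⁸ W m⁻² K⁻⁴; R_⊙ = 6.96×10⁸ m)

R_⋆ = 0.810 × 6.96×10⁸ = 5.64×10⁸ m.
L = 4πR_⋆²σT_⋆⁴ = 4π(5.64×10⁸)² × 5.67×10⁻⁸ × (3870)⁴ = 5.08×10²⁵ W.
S = L/(4πd²) = 1.85 W m⁻².
Energy balance: absorbed = emitted ⇒ πR²·S(1−A) = 4πR²·σT_eq⁴, so T_eq⁴ = S(1−A)/(4σ).
T_eq = [1.85 × 0.38 / (4 × 5.67×10⁻⁸)]^(1/4) = (3.09×10⁶)^(1/4) = 41.9 K.

T_eq ≈ 41.9 K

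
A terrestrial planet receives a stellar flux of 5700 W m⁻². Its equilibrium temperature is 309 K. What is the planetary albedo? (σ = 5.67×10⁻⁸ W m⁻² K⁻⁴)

A ≈ 0.64

From T_eq⁴ = S(1−A)/(4σ): 1−A = 4σT_eq⁴/S.
1−A = 4 × 5.67×10⁻⁸ × (309)⁴ / 5700 = 0.363.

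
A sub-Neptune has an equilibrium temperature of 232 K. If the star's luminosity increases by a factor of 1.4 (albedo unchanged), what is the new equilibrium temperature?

T_eq ≈ 252 K

T_eq ∝ L^(1/4) · d^(−1/2).
T′ = 232 × 1.4^(1/4) = 252 K.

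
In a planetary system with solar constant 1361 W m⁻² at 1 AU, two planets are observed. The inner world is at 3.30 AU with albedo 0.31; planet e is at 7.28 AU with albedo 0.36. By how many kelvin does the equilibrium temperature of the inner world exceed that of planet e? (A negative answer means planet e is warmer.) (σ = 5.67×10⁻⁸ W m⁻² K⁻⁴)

T_eq = [S₀(1−A)/(4σd²)]^(1/4), so T ∝ (1−A)^(1/4) / √d.
T₁ = [1361×0.69/(4×5.67×10⁻⁸×3.30²)]^(1/4) = 139.64 K.
T₂ = [1361×0.64/(4×5.67×10⁻⁸×7.28²)]^(1/4) = 92.26 K.

ΔT ≈ 47.4 K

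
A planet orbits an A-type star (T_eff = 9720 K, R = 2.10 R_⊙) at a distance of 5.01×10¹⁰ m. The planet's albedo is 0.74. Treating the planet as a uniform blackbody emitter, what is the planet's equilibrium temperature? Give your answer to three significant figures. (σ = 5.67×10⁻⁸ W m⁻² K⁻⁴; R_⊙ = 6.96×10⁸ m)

T_eq ≈ 838 K

R_⋆ = 2.10 × 6.96×10⁸ = 1.46×10⁹ m.
L = 4πR_⋆²σT_⋆⁴ = 4π(1.46×10⁹)² × 5.67×10⁻⁸ × (9720)⁴ = 1.36×10²⁸ W.
S = L/(4πd²) = 4.31×10⁵ W m⁻².
Energy balance: absorbed = emitted ⇒ πR²·S(1−A) = 4πR²·σT_eq⁴, so T_eq⁴ = S(1−A)/(4σ).
T_eq = [4.31×10⁵ × 0.26 / (4 × 5.67×10⁻⁸)]^(1/4) = (4.94×10¹¹)^(1/4) = 838 K.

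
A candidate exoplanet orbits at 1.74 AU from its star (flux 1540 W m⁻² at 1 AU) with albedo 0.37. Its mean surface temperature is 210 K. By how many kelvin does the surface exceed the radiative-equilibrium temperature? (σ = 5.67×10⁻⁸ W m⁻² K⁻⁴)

ΔT ≈ 16.1 K

S = 1540/1.74² = 508.7 W m⁻².
T_eq = [S(1−A)/(4σ)]^(1/4) = [508.7×0.63/(4×5.67×10⁻⁸)]^(1/4) = 193.9 K.
ΔT = T_surf − T_eq = 210 − 193.9.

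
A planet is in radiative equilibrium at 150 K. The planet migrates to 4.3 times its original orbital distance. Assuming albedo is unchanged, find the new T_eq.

T_eq ≈ 72.3 K

T_eq ∝ L^(1/4) · d^(−1/2).
T′ = 150 / 4.3^(1/2) = 72.3 K.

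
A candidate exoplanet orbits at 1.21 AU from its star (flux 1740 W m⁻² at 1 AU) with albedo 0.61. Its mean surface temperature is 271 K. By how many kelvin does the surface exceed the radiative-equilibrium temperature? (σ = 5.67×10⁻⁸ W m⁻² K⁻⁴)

S = 1740/1.21² = 1188 W m⁻².
T_eq = [S(1−A)/(4σ)]^(1/4) = [1188×0.39/(4×5.67×10⁻⁸)]^(1/4) = 212.6 K.
ΔT = T_surf − T_eq = 271 − 212.6.

ΔT ≈ 58.4 K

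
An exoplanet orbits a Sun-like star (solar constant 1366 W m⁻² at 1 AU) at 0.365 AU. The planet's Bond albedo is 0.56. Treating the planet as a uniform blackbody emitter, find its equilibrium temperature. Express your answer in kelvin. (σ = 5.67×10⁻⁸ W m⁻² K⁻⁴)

T_eq ≈ 376 K

Flux at 0.365 AU: S = 1366/0.365² = 1.03×10⁴ W m⁻².
Energy balance: absorbed = emitted ⇒ πR²·S(1−A) = 4πR²·σT_eq⁴, so T_eq⁴ = S(1−A)/(4σ).
T_eq = [1.03×10⁴ × 0.44 / (4 × 5.67×10⁻⁸)]^(1/4) = (1.99×10¹⁰)^(1/4) = 376 K.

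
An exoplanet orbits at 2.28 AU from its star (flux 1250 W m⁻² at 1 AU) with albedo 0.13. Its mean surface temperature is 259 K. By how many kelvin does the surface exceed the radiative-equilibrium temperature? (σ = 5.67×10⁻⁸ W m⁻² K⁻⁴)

S = 1250/2.28² = 240.5 W m⁻².
T_eq = [S(1−A)/(4σ)]^(1/4) = [240.5×0.87/(4×5.67×10⁻⁸)]^(1/4) = 174.3 K.
ΔT = T_surf − T_eq = 259 − 174.3.

ΔT ≈ 84.7 K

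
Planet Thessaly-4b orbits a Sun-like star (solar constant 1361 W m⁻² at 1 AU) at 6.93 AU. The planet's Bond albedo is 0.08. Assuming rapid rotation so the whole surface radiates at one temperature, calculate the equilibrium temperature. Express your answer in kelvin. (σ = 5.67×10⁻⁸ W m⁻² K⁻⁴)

Flux at 6.93 AU: S = 1361/6.93² = 28.3 W m⁻².
Energy balance: absorbed = emitted ⇒ πR²·S(1−A) = 4πR²·σT_eq⁴, so T_eq⁴ = S(1−A)/(4σ).
T_eq = [28.3 × 0.92 / (4 × 5.67×10⁻⁸)]^(1/4) = (1.15×10⁸)^(1/4) = 104 K.

T_eq ≈ 104 K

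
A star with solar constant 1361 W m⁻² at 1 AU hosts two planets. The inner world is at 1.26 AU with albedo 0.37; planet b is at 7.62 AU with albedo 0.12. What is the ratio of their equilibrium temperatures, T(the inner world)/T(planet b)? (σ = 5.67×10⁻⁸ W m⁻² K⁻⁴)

T₁/T₂ ≈ 2.262

T_eq = [S₀(1−A)/(4σd²)]^(1/4), so T ∝ (1−A)^(1/4) / √d.
T₁ = [1361×0.63/(4×5.67×10⁻⁸×1.26²)]^(1/4) = 220.90 K.
T₂ = [1361×0.88/(4×5.67×10⁻⁸×7.62²)]^(1/4) = 97.66 K.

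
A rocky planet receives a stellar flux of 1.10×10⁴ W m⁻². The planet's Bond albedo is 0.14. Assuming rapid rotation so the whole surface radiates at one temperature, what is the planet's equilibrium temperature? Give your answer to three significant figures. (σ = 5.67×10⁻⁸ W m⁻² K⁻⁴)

Energy balance: absorbed = emitted ⇒ πR²·S(1−A) = 4πR²·σT_eq⁴, so T_eq⁴ = S(1−A)/(4σ).
T_eq = [1.10×10⁴ × 0.86 / (4 × 5.67×10⁻⁸)]^(1/4) = (4.17×10¹⁰)^(1/4) = 452 K.

T_eq ≈ 452 K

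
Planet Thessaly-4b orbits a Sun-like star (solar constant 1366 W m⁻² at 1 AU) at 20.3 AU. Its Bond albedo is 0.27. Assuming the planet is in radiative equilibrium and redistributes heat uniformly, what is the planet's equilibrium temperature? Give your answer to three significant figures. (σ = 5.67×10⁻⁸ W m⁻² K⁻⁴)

Flux at 20.3 AU: S = 1366/20.3² = 3.31 W m⁻².
Energy balance: absorbed = emitted ⇒ πR²·S(1−A) = 4πR²·σT_eq⁴, so T_eq⁴ = S(1−A)/(4σ).
T_eq = [3.31 × 0.73 / (4 × 5.67×10⁻⁸)]^(1/4) = (1.07×10⁷)^(1/4) = 57.2 K.

T_eq ≈ 57.2 K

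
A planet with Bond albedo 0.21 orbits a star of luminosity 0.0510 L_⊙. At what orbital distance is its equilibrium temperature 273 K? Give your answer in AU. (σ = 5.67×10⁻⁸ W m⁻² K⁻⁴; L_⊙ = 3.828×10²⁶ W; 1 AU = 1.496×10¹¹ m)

L = 0.0510 × 3.828×10²⁶ = 1.95×10²⁵ W.
From T_eq⁴ = L(1−A)/(16πσd²): d = √[L(1−A)/(16πσT_eq⁴)].
d = √[1.95×10²⁵ × 0.79 / (16π × 5.67×10⁻⁸ × (273)⁴)] = 3.12×10¹⁰ m = 0.209 AU.

d ≈ 0.209 AU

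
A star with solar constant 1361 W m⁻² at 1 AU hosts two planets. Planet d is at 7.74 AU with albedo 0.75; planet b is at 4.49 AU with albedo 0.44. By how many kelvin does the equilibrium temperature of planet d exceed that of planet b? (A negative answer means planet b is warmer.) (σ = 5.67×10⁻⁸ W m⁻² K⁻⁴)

T_eq = [S₀(1−A)/(4σd²)]^(1/4), so T ∝ (1−A)^(1/4) / √d.
T₁ = [1361×0.25/(4×5.67×10⁻⁸×7.74²)]^(1/4) = 70.74 K.
T₂ = [1361×0.56/(4×5.67×10⁻⁸×4.49²)]^(1/4) = 113.63 K.

ΔT ≈ -42.9 K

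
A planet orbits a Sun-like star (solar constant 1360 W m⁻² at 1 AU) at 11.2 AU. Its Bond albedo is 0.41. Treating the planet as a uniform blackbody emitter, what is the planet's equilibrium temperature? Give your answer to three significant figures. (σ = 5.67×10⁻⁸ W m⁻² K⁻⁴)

Flux at 11.2 AU: S = 1360/11.2² = 10.8 W m⁻².
Energy balance: absorbed = emitted ⇒ πR²·S(1−A) = 4πR²·σT_eq⁴, so T_eq⁴ = S(1−A)/(4σ).
T_eq = [10.8 × 0.59 / (4 × 5.67×10⁻⁸)]^(1/4) = (2.82×10⁷)^(1/4) = 72.9 K.

T_eq ≈ 72.9 K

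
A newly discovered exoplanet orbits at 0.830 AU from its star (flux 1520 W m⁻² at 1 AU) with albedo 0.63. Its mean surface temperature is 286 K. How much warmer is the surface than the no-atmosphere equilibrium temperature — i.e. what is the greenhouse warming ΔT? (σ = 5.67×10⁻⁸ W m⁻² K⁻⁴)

S = 1520/0.830² = 2206 W m⁻².
T_eq = [S(1−A)/(4σ)]^(1/4) = [2206×0.37/(4×5.67×10⁻⁸)]^(1/4) = 244.9 K.
ΔT = T_surf − T_eq = 286 − 244.9.

ΔT ≈ 41.1 K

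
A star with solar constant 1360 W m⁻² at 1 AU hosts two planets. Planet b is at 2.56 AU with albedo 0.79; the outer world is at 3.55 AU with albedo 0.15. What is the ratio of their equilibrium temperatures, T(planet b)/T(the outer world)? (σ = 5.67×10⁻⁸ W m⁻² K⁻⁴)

T_eq = [S₀(1−A)/(4σd²)]^(1/4), so T ∝ (1−A)^(1/4) / √d.
T₁ = [1360×0.21/(4×5.67×10⁻⁸×2.56²)]^(1/4) = 117.74 K.
T₂ = [1360×0.85/(4×5.67×10⁻⁸×3.55²)]^(1/4) = 141.81 K.

T₁/T₂ ≈ 0.830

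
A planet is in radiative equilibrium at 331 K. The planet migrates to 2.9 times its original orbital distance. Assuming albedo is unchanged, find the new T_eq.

T_eq ≈ 194 K

T_eq ∝ L^(1/4) · d^(−1/2).
T′ = 331 / 2.9^(1/2) = 194 K.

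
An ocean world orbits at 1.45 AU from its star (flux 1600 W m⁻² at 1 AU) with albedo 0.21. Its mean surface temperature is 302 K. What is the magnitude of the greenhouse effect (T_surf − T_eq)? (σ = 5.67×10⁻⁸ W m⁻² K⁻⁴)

ΔT ≈ 75.1 K

S = 1600/1.45² = 761.0 W m⁻².
T_eq = [S(1−A)/(4σ)]^(1/4) = [761.0×0.79/(4×5.67×10⁻⁸)]^(1/4) = 226.9 K.
ΔT = T_surf − T_eq = 302 − 226.9.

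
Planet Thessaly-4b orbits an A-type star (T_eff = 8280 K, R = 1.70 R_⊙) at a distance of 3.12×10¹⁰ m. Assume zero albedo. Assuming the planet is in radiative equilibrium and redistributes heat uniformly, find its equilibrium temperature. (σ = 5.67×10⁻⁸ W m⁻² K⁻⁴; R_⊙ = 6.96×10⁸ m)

T_eq ≈ 1140 K

R_⋆ = 1.70 × 6.96×10⁸ = 1.18×10⁹ m.
L = 4πR_⋆²σT_⋆⁴ = 4π(1.18×10⁹)² × 5.67×10⁻⁸ × (8280)⁴ = 4.69×10²⁷ W.
S = L/(4πd²) = 3.83×10⁵ W m⁻².
Energy balance: absorbed = emitted ⇒ πR²·S(1−A) = 4πR²·σT_eq⁴, so T_eq⁴ = S(1−A)/(4σ).
T_eq = [3.83×10⁵ × 1.00 / (4 × 5.67×10⁻⁸)]^(1/4) = (1.69×10¹²)^(1/4) = 1140 K.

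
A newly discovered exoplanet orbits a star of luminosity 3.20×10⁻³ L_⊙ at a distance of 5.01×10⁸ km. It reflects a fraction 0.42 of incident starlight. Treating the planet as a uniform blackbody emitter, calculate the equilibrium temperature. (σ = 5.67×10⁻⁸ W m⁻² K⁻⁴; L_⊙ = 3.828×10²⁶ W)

T_eq ≈ 31.6 K

d = 5.01×10⁸ km = 5.01×10¹¹ m.
L = 3.20×10⁻³ × 3.828×10²⁶ = 1.22×10²⁴ W.
Flux: S = L/(4πd²) = 1.22×10²⁴/(4π×(5.01×10¹¹)²) = 0.388 W m⁻².
Energy balance: absorbed = emitted ⇒ πR²·S(1−A) = 4πR²·σT_eq⁴, so T_eq⁴ = S(1−A)/(4σ).
T_eq = [0.388 × 0.58 / (4 × 5.67×10⁻⁸)]^(1/4) = (9.93×10⁵)^(1/4) = 31.6 K.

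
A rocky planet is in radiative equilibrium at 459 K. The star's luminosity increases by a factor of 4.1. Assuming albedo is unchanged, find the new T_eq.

T_eq ∝ L^(1/4) · d^(−1/2).
T′ = 459 × 4.1^(1/4) = 653 K.

T_eq ≈ 653 K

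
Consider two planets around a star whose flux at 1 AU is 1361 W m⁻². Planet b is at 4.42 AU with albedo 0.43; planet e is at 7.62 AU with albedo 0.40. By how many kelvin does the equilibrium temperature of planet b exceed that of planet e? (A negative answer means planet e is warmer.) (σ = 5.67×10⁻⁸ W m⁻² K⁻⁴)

ΔT ≈ 26.3 K

T_eq = [S₀(1−A)/(4σd²)]^(1/4), so T ∝ (1−A)^(1/4) / √d.
T₁ = [1361×0.57/(4×5.67×10⁻⁸×4.42²)]^(1/4) = 115.03 K.
T₂ = [1361×0.60/(4×5.67×10⁻⁸×7.62²)]^(1/4) = 88.74 K.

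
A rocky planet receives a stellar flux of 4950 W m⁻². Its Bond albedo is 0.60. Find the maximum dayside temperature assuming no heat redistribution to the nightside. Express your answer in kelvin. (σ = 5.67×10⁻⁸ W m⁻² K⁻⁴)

With no redistribution each surface element balances locally: S(1−A) = σT⁴.
T = [4950 × 0.40 / 5.67×10⁻⁸]^(1/4) = (3.49×10¹⁰)^(1/4) = 432 K.

T_ss ≈ 432 K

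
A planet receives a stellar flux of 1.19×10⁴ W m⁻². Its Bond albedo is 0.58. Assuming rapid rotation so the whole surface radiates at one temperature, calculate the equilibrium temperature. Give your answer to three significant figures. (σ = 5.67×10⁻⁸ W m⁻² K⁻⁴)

Energy balance: absorbed = emitted ⇒ πR²·S(1−A) = 4πR²·σT_eq⁴, so T_eq⁴ = S(1−A)/(4σ).
T_eq = [1.19×10⁴ × 0.42 / (4 × 5.67×10⁻⁸)]^(1/4) = (2.20×10¹⁰)^(1/4) = 385 K.

T_eq ≈ 385 K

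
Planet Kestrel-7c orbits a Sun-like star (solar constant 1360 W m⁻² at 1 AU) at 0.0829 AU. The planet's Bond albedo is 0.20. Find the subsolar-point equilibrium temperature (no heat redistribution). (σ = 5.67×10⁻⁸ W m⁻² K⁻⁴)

T_ss ≈ 1290 K

Flux at 0.0829 AU: S = 1360/0.0829² = 1.98×10⁵ W m⁻².
At the subsolar point the surface absorbs S(1−A) and emits σT⁴ per unit area — no factor of 4, since only the local patch is in balance.
T = [1.98×10⁵ × 0.80 / 5.67×10⁻⁸]^(1/4) = (2.79×10¹²)^(1/4) = 1290 K.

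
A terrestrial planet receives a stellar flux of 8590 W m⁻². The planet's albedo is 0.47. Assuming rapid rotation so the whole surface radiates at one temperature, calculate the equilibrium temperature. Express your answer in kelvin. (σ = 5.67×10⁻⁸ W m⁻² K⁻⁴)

Energy balance: absorbed = emitted ⇒ πR²·S(1−A) = 4πR²·σT_eq⁴, so T_eq⁴ = S(1−A)/(4σ).
T_eq = [8590 × 0.53 / (4 × 5.67×10⁻⁸)]^(1/4) = (2.01×10¹⁰)^(1/4) = 376 K.

T_eq ≈ 376 K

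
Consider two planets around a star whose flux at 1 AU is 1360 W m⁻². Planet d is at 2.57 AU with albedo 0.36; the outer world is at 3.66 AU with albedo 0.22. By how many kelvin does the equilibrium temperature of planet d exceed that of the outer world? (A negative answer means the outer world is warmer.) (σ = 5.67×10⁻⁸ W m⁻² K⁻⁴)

T_eq = [S₀(1−A)/(4σd²)]^(1/4), so T ∝ (1−A)^(1/4) / √d.
T₁ = [1360×0.64/(4×5.67×10⁻⁸×2.57²)]^(1/4) = 155.26 K.
T₂ = [1360×0.78/(4×5.67×10⁻⁸×3.66²)]^(1/4) = 136.70 K.

ΔT ≈ 18.6 K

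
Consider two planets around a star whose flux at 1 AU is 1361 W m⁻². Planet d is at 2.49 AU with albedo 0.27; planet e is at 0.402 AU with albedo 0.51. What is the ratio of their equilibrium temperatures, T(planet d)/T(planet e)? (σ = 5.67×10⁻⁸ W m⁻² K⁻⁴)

T_eq = [S₀(1−A)/(4σd²)]^(1/4), so T ∝ (1−A)^(1/4) / √d.
T₁ = [1361×0.73/(4×5.67×10⁻⁸×2.49²)]^(1/4) = 163.04 K.
T₂ = [1361×0.49/(4×5.67×10⁻⁸×0.402²)]^(1/4) = 367.27 K.

T₁/T₂ ≈ 0.444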